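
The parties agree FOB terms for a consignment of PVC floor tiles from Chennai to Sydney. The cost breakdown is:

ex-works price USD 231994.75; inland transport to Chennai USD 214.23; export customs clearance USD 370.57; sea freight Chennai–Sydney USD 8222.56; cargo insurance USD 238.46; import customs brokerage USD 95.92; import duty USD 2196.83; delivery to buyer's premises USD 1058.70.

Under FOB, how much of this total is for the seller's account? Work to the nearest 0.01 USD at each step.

Seller's account: USD 232579.55

FOB: the seller bears costs until goods are on board at the origin port; the buyer bears freight, insurance and all costs thereafter.
Seller's account: goods 231994.75 + inland to port 214.23 + export clearance 370.57 = 232579.55
Buyer's account: freight 8222.56 + insurance 238.46 + brokerage 95.92 + duty 2196.83 + delivery 1058.70 = 11812.47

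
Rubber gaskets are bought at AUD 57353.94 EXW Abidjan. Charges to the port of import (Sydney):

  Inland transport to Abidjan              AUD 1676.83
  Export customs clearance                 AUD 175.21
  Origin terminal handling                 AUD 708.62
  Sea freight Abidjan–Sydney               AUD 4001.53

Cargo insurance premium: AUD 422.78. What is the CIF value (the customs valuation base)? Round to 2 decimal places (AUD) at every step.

CIF value: AUD 64338.91

CIF = EXW price + pre-shipment costs + freight + insurance
CIF = 57353.94 + 1676.83 + 175.21 + 708.62 + 4001.53 + 422.78 = 64338.91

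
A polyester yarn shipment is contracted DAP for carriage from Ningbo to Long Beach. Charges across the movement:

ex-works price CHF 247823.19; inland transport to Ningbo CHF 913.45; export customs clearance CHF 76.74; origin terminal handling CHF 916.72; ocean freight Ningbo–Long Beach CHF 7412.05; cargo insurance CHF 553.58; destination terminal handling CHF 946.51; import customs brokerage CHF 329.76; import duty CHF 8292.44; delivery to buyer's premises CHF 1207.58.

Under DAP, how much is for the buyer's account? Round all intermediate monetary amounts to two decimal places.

Buyer's account: CHF 8622.20

DAP: the seller bears all costs to the named destination except import duty and clearance.
Seller's account: goods 247823.19 + inland to port 913.45 + export clearance 76.74 + origin terminal 916.72 + freight 7412.05 + insurance 553.58 + destination terminal 946.51 + delivery 1207.58 = 259849.82
Buyer's account: brokerage 329.76 + duty 8292.44 = 8622.20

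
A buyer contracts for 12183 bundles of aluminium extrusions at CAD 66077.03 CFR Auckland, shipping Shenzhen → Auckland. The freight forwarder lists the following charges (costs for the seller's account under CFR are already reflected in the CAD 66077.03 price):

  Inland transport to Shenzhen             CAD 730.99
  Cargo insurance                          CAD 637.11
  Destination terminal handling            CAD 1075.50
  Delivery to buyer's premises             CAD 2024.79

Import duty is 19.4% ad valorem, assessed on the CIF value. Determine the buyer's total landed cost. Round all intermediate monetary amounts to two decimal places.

Total landed cost: CAD 82756.97

CFR: the seller pays costs through ocean freight to the destination port, but not insurance.
Already in the invoice (seller's account under CFR): inland to port — exclude.
CIF value = CFR price + insurance = 66077.03 + 637.11 = 66714.14
Import duty = 66714.14 × 19.4% = 12942.54
Buyer bears: insurance 637.11 + destination terminal 1075.50 + delivery 2024.79 + duty 12942.54 = 16679.94
Landed cost = invoice 66077.03 + 16679.94 = 82756.97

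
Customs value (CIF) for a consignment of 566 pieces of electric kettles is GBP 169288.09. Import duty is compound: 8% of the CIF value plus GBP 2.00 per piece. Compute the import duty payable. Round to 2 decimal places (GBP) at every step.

Ad valorem component: 169288.09 × 8% = 13543.05
Specific component: 566 × 2.00 = 1132.00
Import duty = 13543.05 + 1132.00 = 14675.05

Import duty: GBP 14675.05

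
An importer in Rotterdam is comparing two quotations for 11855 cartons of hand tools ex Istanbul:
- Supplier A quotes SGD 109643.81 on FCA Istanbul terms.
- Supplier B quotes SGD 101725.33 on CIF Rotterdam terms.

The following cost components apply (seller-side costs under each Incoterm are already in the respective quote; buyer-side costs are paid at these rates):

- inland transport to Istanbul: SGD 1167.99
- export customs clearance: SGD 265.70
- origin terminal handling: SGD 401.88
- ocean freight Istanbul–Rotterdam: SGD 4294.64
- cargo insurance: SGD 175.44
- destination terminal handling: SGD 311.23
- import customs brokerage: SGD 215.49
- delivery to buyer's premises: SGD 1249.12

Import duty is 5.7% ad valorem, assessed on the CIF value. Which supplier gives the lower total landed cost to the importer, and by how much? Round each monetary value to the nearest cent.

Supplier A (FCA):
CIF value = FCA price + origin terminal + freight + insurance = 109643.81 + 401.88 + 4294.64 + 175.44 = 114515.77
Import duty = 114515.77 × 5.7% = 6527.40
Buyer bears (A): 401.88 + 4294.64 + 175.44 + 311.23 + 215.49 + 1249.12 = 6647.80
Landed cost (A) = invoice 109643.81 + 6647.80 + duty 6527.40 = 122819.01
Supplier B (CIF):
The CIF price already equals the CIF value: 101725.33
Import duty = 101725.33 × 5.7% = 5798.34
Buyer bears (B): 311.23 + 215.49 + 1249.12 = 1775.84
Landed cost (B) = invoice 101725.33 + 1775.84 + duty 5798.34 = 109299.51
Difference = |122819.01 − 109299.51| = 13519.50

Supplier B is cheaper by SGD 13519.50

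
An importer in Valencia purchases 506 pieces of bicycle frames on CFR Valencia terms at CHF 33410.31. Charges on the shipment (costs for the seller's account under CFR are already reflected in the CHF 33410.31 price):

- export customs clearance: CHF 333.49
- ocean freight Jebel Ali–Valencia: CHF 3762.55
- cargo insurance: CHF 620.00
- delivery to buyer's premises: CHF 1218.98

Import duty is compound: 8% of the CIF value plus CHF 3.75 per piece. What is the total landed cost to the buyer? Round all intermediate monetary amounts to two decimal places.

CFR: the seller pays costs through ocean freight to the destination port, but not insurance.
Already in the invoice (seller's account under CFR): export clearance, freight — exclude.
CIF value = CFR price + insurance = 33410.31 + 620.00 = 34030.31
Ad valorem component: 34030.31 × 8% = 2722.42
Specific component: 506 × 3.75 = 1897.50
Import duty = 2722.42 + 1897.50 = 4619.92
Buyer bears: insurance 620.00 + delivery 1218.98 + duty 4619.92 = 6458.90
Landed cost = invoice 33410.31 + 6458.90 = 39869.21

Total landed cost: CHF 39869.21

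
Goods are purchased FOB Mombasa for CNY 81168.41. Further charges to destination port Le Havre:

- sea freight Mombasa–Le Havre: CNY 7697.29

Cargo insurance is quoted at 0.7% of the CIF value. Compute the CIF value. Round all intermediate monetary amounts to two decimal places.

CIF value: CNY 89492.15

Let C be the CIF value. C = FOB price + freight + 0.7% × C
C − 0.7% × C = 81168.41 + 7697.29
0.993 × C = 88865.70
C = 88865.70 / 0.993 = 89492.15
Insurance premium = 0.7% × 89492.15 = 626.45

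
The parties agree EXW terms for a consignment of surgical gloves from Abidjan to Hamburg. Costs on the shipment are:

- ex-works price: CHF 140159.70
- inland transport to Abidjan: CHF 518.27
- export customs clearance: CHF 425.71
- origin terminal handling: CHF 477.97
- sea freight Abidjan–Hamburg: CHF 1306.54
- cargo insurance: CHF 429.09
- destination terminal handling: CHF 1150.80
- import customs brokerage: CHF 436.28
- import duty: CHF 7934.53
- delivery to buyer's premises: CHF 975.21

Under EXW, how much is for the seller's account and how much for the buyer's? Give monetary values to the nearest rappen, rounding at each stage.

Seller: CHF 140159.70; buyer: CHF 13654.40

EXW: the seller makes goods available at their premises; the buyer bears all onward costs.
Seller's account: goods 140159.70 = 140159.70
Buyer's account: inland to port 518.27 + export clearance 425.71 + origin terminal 477.97 + freight 1306.54 + insurance 429.09 + destination terminal 1150.80 + brokerage 436.28 + duty 7934.53 + delivery 975.21 = 13654.40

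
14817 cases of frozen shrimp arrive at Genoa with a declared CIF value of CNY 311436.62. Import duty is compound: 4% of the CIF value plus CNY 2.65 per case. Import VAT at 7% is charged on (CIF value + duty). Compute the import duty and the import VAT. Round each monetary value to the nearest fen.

Ad valorem component: 311436.62 × 4% = 12457.46
Specific component: 14817 × 2.65 = 39265.05
Import duty = 12457.46 + 39265.05 = 51722.51
VAT base = CIF + duty = 311436.62 + 51722.51 = 363159.13
Import VAT = 363159.13 × 7% = 25421.14

Import duty: CNY 51722.51; import VAT: CNY 25421.14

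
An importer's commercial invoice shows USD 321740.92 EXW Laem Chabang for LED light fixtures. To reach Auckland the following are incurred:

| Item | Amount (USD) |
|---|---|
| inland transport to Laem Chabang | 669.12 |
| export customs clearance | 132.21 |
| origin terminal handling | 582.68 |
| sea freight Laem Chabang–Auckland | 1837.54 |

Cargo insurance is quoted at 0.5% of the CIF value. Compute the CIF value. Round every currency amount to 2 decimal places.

CIF value: USD 326595.45

Let C be the CIF value. C = EXW price + pre-shipment costs + freight + 0.5% × C
C − 0.5% × C = 321740.92 + 669.12 + 132.21 + 582.68 + 1837.54
0.995 × C = 324962.47
C = 324962.47 / 0.995 = 326595.45
Insurance premium = 0.5% × 326595.45 = 1632.98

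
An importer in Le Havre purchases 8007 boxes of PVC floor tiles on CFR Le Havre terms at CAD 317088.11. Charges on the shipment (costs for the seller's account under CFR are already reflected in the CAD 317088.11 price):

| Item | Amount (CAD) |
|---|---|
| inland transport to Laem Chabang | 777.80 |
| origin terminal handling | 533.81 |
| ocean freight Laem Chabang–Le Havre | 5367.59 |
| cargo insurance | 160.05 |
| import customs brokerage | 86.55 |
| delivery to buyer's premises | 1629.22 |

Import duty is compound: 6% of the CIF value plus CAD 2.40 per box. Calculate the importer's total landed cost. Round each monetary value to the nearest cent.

CFR: the seller pays costs through ocean freight to the destination port, but not insurance.
Already in the invoice (seller's account under CFR): inland to port, origin terminal, freight — exclude.
CIF value = CFR price + insurance = 317088.11 + 160.05 = 317248.16
Ad valorem component: 317248.16 × 6% = 19034.89
Specific component: 8007 × 2.40 = 19216.80
Import duty = 19034.89 + 19216.80 = 38251.69
Buyer bears: insurance 160.05 + brokerage 86.55 + delivery 1629.22 + duty 38251.69 = 40127.51
Landed cost = invoice 317088.11 + 40127.51 = 357215.62

Total landed cost: CAD 357215.62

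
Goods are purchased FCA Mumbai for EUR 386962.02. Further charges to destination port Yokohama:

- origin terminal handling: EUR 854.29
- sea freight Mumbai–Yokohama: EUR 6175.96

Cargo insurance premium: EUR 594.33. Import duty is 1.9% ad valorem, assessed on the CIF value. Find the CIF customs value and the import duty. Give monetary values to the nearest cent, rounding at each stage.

CIF = FCA price + pre-shipment costs + freight + insurance
CIF = 386962.02 + 854.29 + 6175.96 + 594.33 = 394586.60
Import duty = 394586.60 × 1.9% = 7497.15

CIF value: EUR 394586.60; import duty: EUR 7497.15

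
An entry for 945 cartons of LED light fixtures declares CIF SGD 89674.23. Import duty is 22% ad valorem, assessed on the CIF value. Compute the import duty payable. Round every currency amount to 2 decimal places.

Import duty: SGD 19728.33

Import duty = 89674.23 × 22% = 19728.33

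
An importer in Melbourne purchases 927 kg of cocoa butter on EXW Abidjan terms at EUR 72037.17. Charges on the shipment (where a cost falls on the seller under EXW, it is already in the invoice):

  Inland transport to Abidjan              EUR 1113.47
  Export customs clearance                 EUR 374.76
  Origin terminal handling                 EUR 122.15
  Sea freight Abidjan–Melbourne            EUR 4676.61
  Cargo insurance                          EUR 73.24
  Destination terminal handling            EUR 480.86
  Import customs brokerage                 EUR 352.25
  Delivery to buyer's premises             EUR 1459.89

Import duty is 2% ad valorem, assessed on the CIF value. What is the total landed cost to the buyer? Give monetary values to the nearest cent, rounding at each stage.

EXW: the seller makes goods available at their premises; the buyer bears all onward costs.
CIF value = EXW price + inland to port + export clearance + origin terminal + freight + insurance = 72037.17 + 1113.47 + 374.76 + 122.15 + 4676.61 + 73.24 = 78397.40
Import duty = 78397.40 × 2% = 1567.95
Buyer bears: inland to port 1113.47 + export clearance 374.76 + origin terminal 122.15 + freight 4676.61 + insurance 73.24 + destination terminal 480.86 + brokerage 352.25 + delivery 1459.89 + duty 1567.95 = 10221.18
Landed cost = invoice 72037.17 + 10221.18 = 82258.35

Total landed cost: EUR 82258.35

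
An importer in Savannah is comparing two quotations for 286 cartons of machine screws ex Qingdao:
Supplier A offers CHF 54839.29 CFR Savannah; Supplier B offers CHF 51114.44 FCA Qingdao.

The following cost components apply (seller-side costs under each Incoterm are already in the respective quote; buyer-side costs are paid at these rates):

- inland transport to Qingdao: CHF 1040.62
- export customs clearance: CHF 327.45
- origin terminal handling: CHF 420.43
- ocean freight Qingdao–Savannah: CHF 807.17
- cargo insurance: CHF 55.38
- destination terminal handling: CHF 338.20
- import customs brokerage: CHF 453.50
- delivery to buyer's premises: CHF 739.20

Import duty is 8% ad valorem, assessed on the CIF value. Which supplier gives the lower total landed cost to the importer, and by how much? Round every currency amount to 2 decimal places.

Supplier A (CFR):
CIF value = CFR price + insurance = 54839.29 + 55.38 = 54894.67
Import duty = 54894.67 × 8% = 4391.57
Buyer bears (A): 55.38 + 338.20 + 453.50 + 739.20 = 1586.28
Landed cost (A) = invoice 54839.29 + 1586.28 + duty 4391.57 = 60817.14
Supplier B (FCA):
CIF value = FCA price + origin terminal + freight + insurance = 51114.44 + 420.43 + 807.17 + 55.38 = 52397.42
Import duty = 52397.42 × 8% = 4191.79
Buyer bears (B): 420.43 + 807.17 + 55.38 + 338.20 + 453.50 + 739.20 = 2813.88
Landed cost (B) = invoice 51114.44 + 2813.88 + duty 4191.79 = 58120.11
Difference = |60817.14 − 58120.11| = 2697.03

Supplier B is cheaper by CHF 2697.03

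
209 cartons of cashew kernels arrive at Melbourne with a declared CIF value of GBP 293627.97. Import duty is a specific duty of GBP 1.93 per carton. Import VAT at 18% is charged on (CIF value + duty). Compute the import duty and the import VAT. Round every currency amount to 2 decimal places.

Import duty: GBP 403.37; import VAT: GBP 52925.64

Import duty = 209 × 1.93 = 403.37
VAT base = CIF + duty = 293627.97 + 403.37 = 294031.34
Import VAT = 294031.34 × 18% = 52925.64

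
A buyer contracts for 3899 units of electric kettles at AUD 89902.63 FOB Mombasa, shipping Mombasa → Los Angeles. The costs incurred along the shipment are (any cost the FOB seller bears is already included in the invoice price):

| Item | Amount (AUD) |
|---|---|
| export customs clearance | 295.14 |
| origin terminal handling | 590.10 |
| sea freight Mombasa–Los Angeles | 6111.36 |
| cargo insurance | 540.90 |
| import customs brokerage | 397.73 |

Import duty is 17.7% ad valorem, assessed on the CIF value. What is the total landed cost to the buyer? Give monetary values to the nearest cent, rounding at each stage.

Total landed cost: AUD 114042.84

FOB: the seller bears costs until goods are on board at the origin port; the buyer bears freight, insurance and all costs thereafter.
Already in the invoice (seller's account under FOB): export clearance, origin terminal — exclude.
CIF value = FOB price + freight + insurance = 89902.63 + 6111.36 + 540.90 = 96554.89
Import duty = 96554.89 × 17.7% = 17090.22
Buyer bears: freight 6111.36 + insurance 540.90 + brokerage 397.73 + duty 17090.22 = 24140.21
Landed cost = invoice 89902.63 + 24140.21 = 114042.84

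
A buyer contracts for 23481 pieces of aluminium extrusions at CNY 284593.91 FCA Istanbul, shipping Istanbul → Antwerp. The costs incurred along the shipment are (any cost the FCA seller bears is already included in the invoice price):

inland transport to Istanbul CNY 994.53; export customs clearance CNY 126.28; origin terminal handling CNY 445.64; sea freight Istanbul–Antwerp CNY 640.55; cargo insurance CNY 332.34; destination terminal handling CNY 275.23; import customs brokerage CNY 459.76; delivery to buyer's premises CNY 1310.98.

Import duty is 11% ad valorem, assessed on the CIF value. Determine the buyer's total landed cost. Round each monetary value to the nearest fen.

Total landed cost: CNY 319519.78

FCA: the seller delivers export-cleared goods to the carrier; the buyer bears costs from that point.
Already in the invoice (seller's account under FCA): inland to port, export clearance — exclude.
CIF value = FCA price + origin terminal + freight + insurance = 284593.91 + 445.64 + 640.55 + 332.34 = 286012.44
Import duty = 286012.44 × 11% = 31461.37
Buyer bears: origin terminal 445.64 + freight 640.55 + insurance 332.34 + destination terminal 275.23 + brokerage 459.76 + delivery 1310.98 + duty 31461.37 = 34925.87
Landed cost = invoice 284593.91 + 34925.87 = 319519.78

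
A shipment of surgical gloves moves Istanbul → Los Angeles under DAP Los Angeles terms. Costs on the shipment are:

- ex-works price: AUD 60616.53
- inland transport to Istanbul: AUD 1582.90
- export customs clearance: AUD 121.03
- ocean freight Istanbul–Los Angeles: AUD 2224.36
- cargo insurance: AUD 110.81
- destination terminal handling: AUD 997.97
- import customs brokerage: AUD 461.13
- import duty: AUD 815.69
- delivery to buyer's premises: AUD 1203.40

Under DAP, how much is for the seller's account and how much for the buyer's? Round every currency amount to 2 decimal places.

DAP: the seller bears all costs to the named destination except import duty and clearance.
Seller's account: goods 60616.53 + inland to port 1582.90 + export clearance 121.03 + freight 2224.36 + insurance 110.81 + destination terminal 997.97 + delivery 1203.40 = 66857.00
Buyer's account: brokerage 461.13 + duty 815.69 = 1276.82

Seller: AUD 66857.00; buyer: AUD 1276.82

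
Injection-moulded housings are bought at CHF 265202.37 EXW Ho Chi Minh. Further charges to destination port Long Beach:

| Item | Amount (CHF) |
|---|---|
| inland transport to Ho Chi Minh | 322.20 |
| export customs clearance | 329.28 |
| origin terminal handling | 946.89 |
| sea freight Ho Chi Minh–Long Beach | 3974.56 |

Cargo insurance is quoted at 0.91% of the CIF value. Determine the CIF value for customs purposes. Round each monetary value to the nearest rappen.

Let C be the CIF value. C = EXW price + pre-shipment costs + freight + 0.91% × C
C − 0.91% × C = 265202.37 + 322.20 + 329.28 + 946.89 + 3974.56
0.9909 × C = 270775.30
C = 270775.30 / 0.9909 = 273261.98
Insurance premium = 0.91% × 273261.98 = 2486.68

CIF value: CHF 273261.98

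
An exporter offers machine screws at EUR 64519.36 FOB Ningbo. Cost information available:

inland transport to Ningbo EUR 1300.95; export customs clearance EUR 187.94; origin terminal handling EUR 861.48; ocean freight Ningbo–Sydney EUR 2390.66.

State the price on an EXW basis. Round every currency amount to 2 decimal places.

Not relevant to the conversion: freight — on the buyer under both terms; not part of either seller's price.
From FOB to EXW, the seller no longer bears: inland to port, export clearance, origin terminal.
EXW price = 64519.36 − 1300.95 − 187.94 − 861.48 = 62168.99

EXW price: EUR 62168.99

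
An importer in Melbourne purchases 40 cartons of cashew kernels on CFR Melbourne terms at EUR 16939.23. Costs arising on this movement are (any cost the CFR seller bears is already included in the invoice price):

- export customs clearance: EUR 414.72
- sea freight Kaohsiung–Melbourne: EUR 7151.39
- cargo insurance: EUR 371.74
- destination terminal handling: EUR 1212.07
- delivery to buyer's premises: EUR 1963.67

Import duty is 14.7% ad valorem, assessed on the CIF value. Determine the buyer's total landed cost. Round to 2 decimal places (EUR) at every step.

CFR: the seller pays costs through ocean freight to the destination port, but not insurance.
Already in the invoice (seller's account under CFR): export clearance, freight — exclude.
CIF value = CFR price + insurance = 16939.23 + 371.74 = 17310.97
Import duty = 17310.97 × 14.7% = 2544.71
Buyer bears: insurance 371.74 + destination terminal 1212.07 + delivery 1963.67 + duty 2544.71 = 6092.19
Landed cost = invoice 16939.23 + 6092.19 = 23031.42

Total landed cost: EUR 23031.42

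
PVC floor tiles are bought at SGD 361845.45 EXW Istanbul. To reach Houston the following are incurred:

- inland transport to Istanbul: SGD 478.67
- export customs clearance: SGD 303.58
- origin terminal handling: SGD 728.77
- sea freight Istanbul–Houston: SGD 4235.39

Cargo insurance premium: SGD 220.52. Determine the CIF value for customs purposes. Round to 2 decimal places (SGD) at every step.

CIF = EXW price + pre-shipment costs + freight + insurance
CIF = 361845.45 + 478.67 + 303.58 + 728.77 + 4235.39 + 220.52 = 367812.38

CIF value: SGD 367812.38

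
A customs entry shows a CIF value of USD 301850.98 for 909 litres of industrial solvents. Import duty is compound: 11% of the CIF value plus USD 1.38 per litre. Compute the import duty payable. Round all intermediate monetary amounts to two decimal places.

Import duty: USD 34458.03

Ad valorem component: 301850.98 × 11% = 33203.61
Specific component: 909 × 1.38 = 1254.42
Import duty = 33203.61 + 1254.42 = 34458.03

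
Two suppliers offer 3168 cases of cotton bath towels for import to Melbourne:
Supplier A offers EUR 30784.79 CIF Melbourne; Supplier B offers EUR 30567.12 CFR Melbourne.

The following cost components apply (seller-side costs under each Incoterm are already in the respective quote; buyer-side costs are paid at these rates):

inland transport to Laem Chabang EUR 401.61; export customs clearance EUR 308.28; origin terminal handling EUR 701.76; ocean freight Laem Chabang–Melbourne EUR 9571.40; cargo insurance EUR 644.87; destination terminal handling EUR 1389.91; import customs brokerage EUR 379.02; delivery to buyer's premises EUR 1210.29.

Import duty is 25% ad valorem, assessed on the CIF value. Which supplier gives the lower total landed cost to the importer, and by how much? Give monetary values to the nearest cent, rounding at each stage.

Supplier A is cheaper by EUR 534.00

Supplier A (CIF):
The CIF price already equals the CIF value: 30784.79
Import duty = 30784.79 × 25% = 7696.20
Buyer bears (A): 1389.91 + 379.02 + 1210.29 = 2979.22
Landed cost (A) = invoice 30784.79 + 2979.22 + duty 7696.20 = 41460.21
Supplier B (CFR):
CIF value = CFR price + insurance = 30567.12 + 644.87 = 31211.99
Import duty = 31211.99 × 25% = 7803.00
Buyer bears (B): 644.87 + 1389.91 + 379.02 + 1210.29 = 3624.09
Landed cost (B) = invoice 30567.12 + 3624.09 + duty 7803.00 = 41994.21
Difference = |41460.21 − 41994.21| = 534.00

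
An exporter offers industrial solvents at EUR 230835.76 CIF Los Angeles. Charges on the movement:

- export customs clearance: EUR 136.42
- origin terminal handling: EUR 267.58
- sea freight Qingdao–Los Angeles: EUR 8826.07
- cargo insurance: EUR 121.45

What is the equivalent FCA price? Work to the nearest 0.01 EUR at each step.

FCA price: EUR 221620.66

Not relevant to the conversion: export clearance — on the seller under both CIF and FCA; already in the CIF price and stays in the FCA price.
From CIF to FCA, the seller no longer bears: origin terminal, freight, insurance.
FCA price = 230835.76 − 267.58 − 8826.07 − 121.45 = 221620.66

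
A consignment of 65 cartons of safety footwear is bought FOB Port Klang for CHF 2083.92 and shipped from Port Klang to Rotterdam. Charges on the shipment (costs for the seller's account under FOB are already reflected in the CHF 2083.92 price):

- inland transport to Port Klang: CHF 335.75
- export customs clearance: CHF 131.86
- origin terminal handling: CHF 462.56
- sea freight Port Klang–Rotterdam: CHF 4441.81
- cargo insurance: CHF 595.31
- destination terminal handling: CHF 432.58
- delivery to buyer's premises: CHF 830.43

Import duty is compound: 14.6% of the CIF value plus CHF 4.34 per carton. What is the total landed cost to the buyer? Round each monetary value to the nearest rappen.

Total landed cost: CHF 9705.82

FOB: the seller bears costs until goods are on board at the origin port; the buyer bears freight, insurance and all costs thereafter.
Already in the invoice (seller's account under FOB): inland to port, export clearance, origin terminal — exclude.
CIF value = FOB price + freight + insurance = 2083.92 + 4441.81 + 595.31 = 7121.04
Ad valorem component: 7121.04 × 14.6% = 1039.67
Specific component: 65 × 4.34 = 282.10
Import duty = 1039.67 + 282.10 = 1321.77
Buyer bears: freight 4441.81 + insurance 595.31 + destination terminal 432.58 + delivery 830.43 + duty 1321.77 = 7621.90
Landed cost = invoice 2083.92 + 7621.90 = 9705.82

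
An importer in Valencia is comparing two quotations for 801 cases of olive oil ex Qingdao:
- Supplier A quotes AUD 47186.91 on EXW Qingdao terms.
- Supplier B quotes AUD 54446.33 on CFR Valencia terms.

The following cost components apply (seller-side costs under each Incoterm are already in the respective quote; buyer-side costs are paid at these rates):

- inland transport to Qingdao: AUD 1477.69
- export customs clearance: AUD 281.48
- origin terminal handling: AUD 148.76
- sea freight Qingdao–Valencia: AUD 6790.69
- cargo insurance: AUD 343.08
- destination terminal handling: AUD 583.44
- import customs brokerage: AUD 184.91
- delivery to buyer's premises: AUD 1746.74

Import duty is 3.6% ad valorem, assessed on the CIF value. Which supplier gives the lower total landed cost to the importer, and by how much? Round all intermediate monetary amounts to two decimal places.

Supplier A (EXW):
CIF value = EXW price + inland to port + export clearance + origin terminal + freight + insurance = 47186.91 + 1477.69 + 281.48 + 148.76 + 6790.69 + 343.08 = 56228.61
Import duty = 56228.61 × 3.6% = 2024.23
Buyer bears (A): 1477.69 + 281.48 + 148.76 + 6790.69 + 343.08 + 583.44 + 184.91 + 1746.74 = 11556.79
Landed cost (A) = invoice 47186.91 + 11556.79 + duty 2024.23 = 60767.93
Supplier B (CFR):
CIF value = CFR price + insurance = 54446.33 + 343.08 = 54789.41
Import duty = 54789.41 × 3.6% = 1972.42
Buyer bears (B): 343.08 + 583.44 + 184.91 + 1746.74 = 2858.17
Landed cost (B) = invoice 54446.33 + 2858.17 + duty 1972.42 = 59276.92
Difference = |60767.93 − 59276.92| = 1491.01

Supplier B is cheaper by AUD 1491.01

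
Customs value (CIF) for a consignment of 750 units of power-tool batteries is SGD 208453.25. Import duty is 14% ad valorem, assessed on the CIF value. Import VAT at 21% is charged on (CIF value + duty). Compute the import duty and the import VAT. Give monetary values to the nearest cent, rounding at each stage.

Import duty = 208453.25 × 14% = 29183.46
VAT base = CIF + duty = 208453.25 + 29183.46 = 237636.71
Import VAT = 237636.71 × 21% = 49903.71

Import duty: SGD 29183.46; import VAT: SGD 49903.71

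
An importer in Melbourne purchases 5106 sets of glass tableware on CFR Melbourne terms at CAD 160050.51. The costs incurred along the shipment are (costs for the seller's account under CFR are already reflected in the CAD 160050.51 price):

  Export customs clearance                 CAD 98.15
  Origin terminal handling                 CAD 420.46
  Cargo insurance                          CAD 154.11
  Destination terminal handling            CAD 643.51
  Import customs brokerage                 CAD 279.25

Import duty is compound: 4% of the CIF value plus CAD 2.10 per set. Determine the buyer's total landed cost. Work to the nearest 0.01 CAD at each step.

CFR: the seller pays costs through ocean freight to the destination port, but not insurance.
Already in the invoice (seller's account under CFR): export clearance, origin terminal — exclude.
CIF value = CFR price + insurance = 160050.51 + 154.11 = 160204.62
Ad valorem component: 160204.62 × 4% = 6408.18
Specific component: 5106 × 2.10 = 10722.60
Import duty = 6408.18 + 10722.60 = 17130.78
Buyer bears: insurance 154.11 + destination terminal 643.51 + brokerage 279.25 + duty 17130.78 = 18207.65
Landed cost = invoice 160050.51 + 18207.65 = 178258.16

Total landed cost: CAD 178258.16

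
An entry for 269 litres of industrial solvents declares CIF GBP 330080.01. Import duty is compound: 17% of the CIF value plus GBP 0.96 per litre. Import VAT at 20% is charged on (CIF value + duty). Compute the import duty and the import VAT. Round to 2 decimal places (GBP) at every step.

Import duty: GBP 56371.84; import VAT: GBP 77290.37

Ad valorem component: 330080.01 × 17% = 56113.60
Specific component: 269 × 0.96 = 258.24
Import duty = 56113.60 + 258.24 = 56371.84
VAT base = CIF + duty = 330080.01 + 56371.84 = 386451.85
Import VAT = 386451.85 × 20% = 77290.37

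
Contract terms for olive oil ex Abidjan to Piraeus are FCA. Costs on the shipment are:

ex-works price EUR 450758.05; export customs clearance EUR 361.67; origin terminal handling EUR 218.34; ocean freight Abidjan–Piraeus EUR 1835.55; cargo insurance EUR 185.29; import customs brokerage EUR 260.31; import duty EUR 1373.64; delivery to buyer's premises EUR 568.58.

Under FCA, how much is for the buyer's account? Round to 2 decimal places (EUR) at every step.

FCA: the seller delivers export-cleared goods to the carrier; the buyer bears costs from that point.
Seller's account: goods 450758.05 + export clearance 361.67 = 451119.72
Buyer's account: origin terminal 218.34 + freight 1835.55 + insurance 185.29 + brokerage 260.31 + duty 1373.64 + delivery 568.58 = 4441.71

Buyer's account: EUR 4441.71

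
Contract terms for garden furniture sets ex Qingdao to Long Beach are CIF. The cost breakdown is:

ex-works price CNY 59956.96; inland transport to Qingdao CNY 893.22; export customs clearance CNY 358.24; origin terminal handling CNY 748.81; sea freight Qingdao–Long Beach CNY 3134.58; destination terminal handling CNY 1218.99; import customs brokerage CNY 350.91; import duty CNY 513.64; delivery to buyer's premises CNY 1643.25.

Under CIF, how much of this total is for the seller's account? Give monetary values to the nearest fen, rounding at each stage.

Seller's account: CNY 65091.81

CIF: the seller pays costs through ocean freight and marine insurance to the destination port.
Seller's account: goods 59956.96 + inland to port 893.22 + export clearance 358.24 + origin terminal 748.81 + freight 3134.58 = 65091.81
Buyer's account: destination terminal 1218.99 + brokerage 350.91 + duty 513.64 + delivery 1643.25 = 3726.79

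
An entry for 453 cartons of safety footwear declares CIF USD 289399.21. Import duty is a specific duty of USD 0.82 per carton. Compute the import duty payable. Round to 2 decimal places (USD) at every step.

Import duty: USD 371.46

Import duty = 453 × 0.82 = 371.46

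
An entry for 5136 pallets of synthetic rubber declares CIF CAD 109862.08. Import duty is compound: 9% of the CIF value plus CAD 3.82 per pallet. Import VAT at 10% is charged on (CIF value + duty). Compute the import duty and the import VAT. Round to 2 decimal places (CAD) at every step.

Ad valorem component: 109862.08 × 9% = 9887.59
Specific component: 5136 × 3.82 = 19619.52
Import duty = 9887.59 + 19619.52 = 29507.11
VAT base = CIF + duty = 109862.08 + 29507.11 = 139369.19
Import VAT = 139369.19 × 10% = 13936.92

Import duty: CAD 29507.11; import VAT: CAD 13936.92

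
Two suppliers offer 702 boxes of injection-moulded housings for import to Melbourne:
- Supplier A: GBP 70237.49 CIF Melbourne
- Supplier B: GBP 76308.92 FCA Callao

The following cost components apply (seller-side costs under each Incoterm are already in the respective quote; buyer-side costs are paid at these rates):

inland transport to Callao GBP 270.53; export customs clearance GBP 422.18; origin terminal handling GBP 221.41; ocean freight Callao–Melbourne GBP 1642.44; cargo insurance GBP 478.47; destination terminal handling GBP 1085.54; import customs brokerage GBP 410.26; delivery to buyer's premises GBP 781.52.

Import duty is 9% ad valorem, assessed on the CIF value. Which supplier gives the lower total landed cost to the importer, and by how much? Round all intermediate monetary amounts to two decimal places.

Supplier A is cheaper by GBP 9170.99

Supplier A (CIF):
The CIF price already equals the CIF value: 70237.49
Import duty = 70237.49 × 9% = 6321.37
Buyer bears (A): 1085.54 + 410.26 + 781.52 = 2277.32
Landed cost (A) = invoice 70237.49 + 2277.32 + duty 6321.37 = 78836.18
Supplier B (FCA):
CIF value = FCA price + origin terminal + freight + insurance = 76308.92 + 221.41 + 1642.44 + 478.47 = 78651.24
Import duty = 78651.24 × 9% = 7078.61
Buyer bears (B): 221.41 + 1642.44 + 478.47 + 1085.54 + 410.26 + 781.52 = 4619.64
Landed cost (B) = invoice 76308.92 + 4619.64 + duty 7078.61 = 88007.17
Difference = |78836.18 − 88007.17| = 9170.99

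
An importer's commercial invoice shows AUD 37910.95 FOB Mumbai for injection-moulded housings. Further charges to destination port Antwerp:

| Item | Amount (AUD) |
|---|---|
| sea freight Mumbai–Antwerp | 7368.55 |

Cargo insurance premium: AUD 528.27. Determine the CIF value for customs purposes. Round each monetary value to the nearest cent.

CIF value: AUD 45807.77

CIF = FOB price + freight + insurance
CIF = 37910.95 + 7368.55 + 528.27 = 45807.77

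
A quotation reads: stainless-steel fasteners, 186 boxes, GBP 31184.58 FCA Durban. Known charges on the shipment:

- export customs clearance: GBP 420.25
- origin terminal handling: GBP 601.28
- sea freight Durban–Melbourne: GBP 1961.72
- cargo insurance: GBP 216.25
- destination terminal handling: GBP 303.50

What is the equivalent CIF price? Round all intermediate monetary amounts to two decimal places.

CIF price: GBP 33963.83

Not relevant to the conversion: export clearance — on the seller under both FCA and CIF; already in the FCA price and stays in the CIF price. destination terminal — on the buyer under both terms; not part of either seller's price.
From FCA to CIF, the seller additionally bears: origin terminal, freight, insurance.
CIF price = 31184.58 + 601.28 + 1961.72 + 216.25 = 33963.83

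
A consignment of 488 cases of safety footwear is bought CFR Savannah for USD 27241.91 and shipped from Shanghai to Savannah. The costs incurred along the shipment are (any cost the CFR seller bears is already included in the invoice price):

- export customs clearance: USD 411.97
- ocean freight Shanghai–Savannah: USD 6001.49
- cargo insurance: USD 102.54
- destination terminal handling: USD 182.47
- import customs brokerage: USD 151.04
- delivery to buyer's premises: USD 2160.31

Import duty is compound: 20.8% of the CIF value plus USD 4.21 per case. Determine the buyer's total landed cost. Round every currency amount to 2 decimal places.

CFR: the seller pays costs through ocean freight to the destination port, but not insurance.
Already in the invoice (seller's account under CFR): export clearance, freight — exclude.
CIF value = CFR price + insurance = 27241.91 + 102.54 = 27344.45
Ad valorem component: 27344.45 × 20.8% = 5687.65
Specific component: 488 × 4.21 = 2054.48
Import duty = 5687.65 + 2054.48 = 7742.13
Buyer bears: insurance 102.54 + destination terminal 182.47 + brokerage 151.04 + delivery 2160.31 + duty 7742.13 = 10338.49
Landed cost = invoice 27241.91 + 10338.49 = 37580.40

Total landed cost: USD 37580.40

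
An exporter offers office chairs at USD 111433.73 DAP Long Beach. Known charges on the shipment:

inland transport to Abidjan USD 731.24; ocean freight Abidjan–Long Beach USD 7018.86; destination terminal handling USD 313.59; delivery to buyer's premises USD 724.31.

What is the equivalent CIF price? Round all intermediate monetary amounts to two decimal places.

CIF price: USD 110395.83

Not relevant to the conversion: freight, inland to port — on the seller under both DAP and CIF; already in the DAP price and stays in the CIF price.
From DAP to CIF, the seller no longer bears: destination terminal, delivery.
CIF price = 111433.73 − 313.59 − 724.31 = 110395.83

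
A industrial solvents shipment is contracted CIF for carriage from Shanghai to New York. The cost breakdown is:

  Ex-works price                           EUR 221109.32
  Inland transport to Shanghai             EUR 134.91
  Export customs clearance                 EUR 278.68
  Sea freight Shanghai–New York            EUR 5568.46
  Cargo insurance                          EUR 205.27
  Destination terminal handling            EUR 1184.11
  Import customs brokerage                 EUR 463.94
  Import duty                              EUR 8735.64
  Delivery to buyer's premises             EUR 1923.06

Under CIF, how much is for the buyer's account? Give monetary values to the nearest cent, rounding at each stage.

CIF: the seller pays costs through ocean freight and marine insurance to the destination port.
Seller's account: goods 221109.32 + inland to port 134.91 + export clearance 278.68 + freight 5568.46 + insurance 205.27 = 227296.64
Buyer's account: destination terminal 1184.11 + brokerage 463.94 + duty 8735.64 + delivery 1923.06 = 12306.75

Buyer's account: EUR 12306.75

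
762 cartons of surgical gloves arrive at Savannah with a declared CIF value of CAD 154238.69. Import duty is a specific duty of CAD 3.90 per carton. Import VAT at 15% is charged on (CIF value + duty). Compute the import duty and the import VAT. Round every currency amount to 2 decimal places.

Import duty: CAD 2971.80; import VAT: CAD 23581.57

Import duty = 762 × 3.90 = 2971.80
VAT base = CIF + duty = 154238.69 + 2971.80 = 157210.49
Import VAT = 157210.49 × 15% = 23581.57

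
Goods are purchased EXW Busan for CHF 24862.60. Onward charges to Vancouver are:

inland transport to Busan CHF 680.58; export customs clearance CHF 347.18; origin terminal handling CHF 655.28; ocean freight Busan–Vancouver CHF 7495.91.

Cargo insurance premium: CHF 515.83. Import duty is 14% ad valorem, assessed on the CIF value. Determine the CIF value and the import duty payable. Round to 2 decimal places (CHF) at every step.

CIF = EXW price + pre-shipment costs + freight + insurance
CIF = 24862.60 + 680.58 + 347.18 + 655.28 + 7495.91 + 515.83 = 34557.38
Import duty = 34557.38 × 14% = 4838.03

CIF value: CHF 34557.38; import duty: CHF 4838.03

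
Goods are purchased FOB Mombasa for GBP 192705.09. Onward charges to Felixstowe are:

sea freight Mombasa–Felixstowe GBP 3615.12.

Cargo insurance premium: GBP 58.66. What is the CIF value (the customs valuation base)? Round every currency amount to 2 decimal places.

CIF = FOB price + freight + insurance
CIF = 192705.09 + 3615.12 + 58.66 = 196378.87

CIF value: GBP 196378.87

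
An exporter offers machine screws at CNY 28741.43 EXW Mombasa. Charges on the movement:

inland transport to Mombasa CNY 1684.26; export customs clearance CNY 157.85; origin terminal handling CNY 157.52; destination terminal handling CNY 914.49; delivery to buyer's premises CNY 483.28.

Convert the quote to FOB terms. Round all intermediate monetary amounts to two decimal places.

FOB price: CNY 30741.06

Not relevant to the conversion: destination terminal, delivery — on the buyer under both terms; not part of either seller's price.
From EXW to FOB, the seller additionally bears: inland to port, export clearance, origin terminal.
FOB price = 28741.43 + 1684.26 + 157.85 + 157.52 = 30741.06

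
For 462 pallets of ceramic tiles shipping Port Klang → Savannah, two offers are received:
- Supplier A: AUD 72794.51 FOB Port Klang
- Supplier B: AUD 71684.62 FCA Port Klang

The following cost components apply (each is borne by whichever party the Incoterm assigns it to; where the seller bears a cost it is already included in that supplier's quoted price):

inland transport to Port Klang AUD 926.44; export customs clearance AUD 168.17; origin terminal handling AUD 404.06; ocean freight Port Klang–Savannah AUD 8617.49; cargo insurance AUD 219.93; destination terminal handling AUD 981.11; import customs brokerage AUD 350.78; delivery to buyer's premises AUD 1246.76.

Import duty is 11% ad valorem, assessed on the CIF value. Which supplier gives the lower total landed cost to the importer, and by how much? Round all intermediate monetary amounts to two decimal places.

Supplier A (FOB):
CIF value = FOB price + freight + insurance = 72794.51 + 8617.49 + 219.93 = 81631.93
Import duty = 81631.93 × 11% = 8979.51
Buyer bears (A): 8617.49 + 219.93 + 981.11 + 350.78 + 1246.76 = 11416.07
Landed cost (A) = invoice 72794.51 + 11416.07 + duty 8979.51 = 93190.09
Supplier B (FCA):
CIF value = FCA price + origin terminal + freight + insurance = 71684.62 + 404.06 + 8617.49 + 219.93 = 80926.10
Import duty = 80926.10 × 11% = 8901.87
Buyer bears (B): 404.06 + 8617.49 + 219.93 + 981.11 + 350.78 + 1246.76 = 11820.13
Landed cost (B) = invoice 71684.62 + 11820.13 + duty 8901.87 = 92406.62
Difference = |93190.09 − 92406.62| = 783.47

Supplier B is cheaper by AUD 783.47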